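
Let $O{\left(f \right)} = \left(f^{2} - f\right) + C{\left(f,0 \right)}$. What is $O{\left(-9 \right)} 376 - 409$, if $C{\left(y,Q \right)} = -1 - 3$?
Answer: $31927$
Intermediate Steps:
$C{\left(y,Q \right)} = -4$ ($C{\left(y,Q \right)} = -1 - 3 = -4$)
$O{\left(f \right)} = -4 + f^{2} - f$ ($O{\left(f \right)} = \left(f^{2} - f\right) - 4 = -4 + f^{2} - f$)
$O{\left(-9 \right)} 376 - 409 = \left(-4 + \left(-9\right)^{2} - -9\right) 376 - 409 = \left(-4 + 81 + 9\right) 376 - 409 = 86 \cdot 376 - 409 = 32336 - 409 = 31927$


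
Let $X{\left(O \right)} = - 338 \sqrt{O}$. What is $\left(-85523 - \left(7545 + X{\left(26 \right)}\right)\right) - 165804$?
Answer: $-258872 + 338 \sqrt{26} \approx -2.5715 \cdot 10^{5}$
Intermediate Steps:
$\left(-85523 - \left(7545 + X{\left(26 \right)}\right)\right) - 165804 = \left(-85523 - \left(7545 - 338 \sqrt{26}\right)\right) - 165804 = \left(-93068 + 338 \sqrt{26}\right) - 165804 = -258872 + 338 \sqrt{26}$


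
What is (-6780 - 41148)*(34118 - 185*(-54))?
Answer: -2114008224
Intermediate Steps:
(-6780 - 41148)*(34118 - 185*(-54)) = -47928*(34118 + 9990) = -47928*44108 = -2114008224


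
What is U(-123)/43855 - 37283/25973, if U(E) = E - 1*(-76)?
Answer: -1636266696/1139045915 ≈ -1.4365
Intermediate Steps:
U(E) = 76 + E (U(E) = E + 76 = 76 + E)
U(-123)/43855 - 37283/25973 = (76 - 123)/43855 - 37283/25973 = -47*1/43855 - 37283*1/25973 = -47/43855 - 37283/25973 = -1636266696/1139045915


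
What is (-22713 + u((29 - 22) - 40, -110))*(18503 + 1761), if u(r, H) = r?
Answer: -460924944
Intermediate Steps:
(-22713 + u((29 - 22) - 40, -110))*(18503 + 1761) = (-22713 + ((29 - 22) - 40))*(18503 + 1761) = (-22713 + (7 - 40))*20264 = (-22713 - 33)*20264 = -22746*20264 = -460924944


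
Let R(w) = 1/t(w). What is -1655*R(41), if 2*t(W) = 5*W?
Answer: -662/41 ≈ -16.146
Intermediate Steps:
t(W) = 5*W/2 (t(W) = (5*W)/2 = 5*W/2)
R(w) = 2/(5*w) (R(w) = 1/(5*w/2) = 2/(5*w))
-1655*R(41) = -662/41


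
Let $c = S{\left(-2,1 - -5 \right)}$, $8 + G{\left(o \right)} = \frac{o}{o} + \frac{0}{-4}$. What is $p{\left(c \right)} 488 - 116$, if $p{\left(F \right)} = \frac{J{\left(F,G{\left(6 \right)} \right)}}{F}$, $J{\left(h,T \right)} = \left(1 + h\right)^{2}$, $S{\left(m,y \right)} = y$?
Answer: $\frac{11608}{3} \approx 3869.3$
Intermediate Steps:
$G{\left(o \right)} = -7$ ($G{\left(o \right)} = -8 + \left(\frac{o}{o} + \frac{0}{-4}\right) = -8 + \left(1 + 0 \left(- \frac{1}{4}\right)\right) = -8 + \left(1 + 0\right) = -8 + 1 = -7$)
$c = 6$ ($c = 1 - -5 = 1 + 5 = 6$)
$p{\left(F \right)} = \frac{\left(1 + F\right)^{2}}{F}$
$p{\left(c \right)} 488 - 116 = \frac{\left(1 + 6\right)^{2}}{6} \cdot 488 - 116 = \frac{7^{2}}{6} \cdot 488 - 116 = \frac{1}{6} \cdot 49 \cdot 488 - 116 = \frac{49}{6} \cdot 488 - 116 = \frac{11956}{3} - 116 = \frac{11608}{3}$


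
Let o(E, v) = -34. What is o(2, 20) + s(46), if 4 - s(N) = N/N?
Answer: -31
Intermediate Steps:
s(N) = 3 (s(N) = 4 - N/N = 4 - 1*1 = 4 - 1 = 3)
o(2, 20) + s(46) = -34 + 3 = -31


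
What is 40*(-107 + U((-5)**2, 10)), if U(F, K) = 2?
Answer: -4200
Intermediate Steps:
40*(-107 + U((-5)**2, 10)) = 40*(-107 + 2) = 40*(-105) = -4200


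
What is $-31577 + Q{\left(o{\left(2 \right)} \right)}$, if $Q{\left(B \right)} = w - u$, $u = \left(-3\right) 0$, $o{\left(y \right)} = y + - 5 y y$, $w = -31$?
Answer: $-31608$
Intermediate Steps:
$o{\left(y \right)} = y - 5 y^{2}$
$u = 0$
$Q{\left(B \right)} = -31$ ($Q{\left(B \right)} = -31 - 0 = -31 + 0 = -31$)
$-31577 + Q{\left(o{\left(2 \right)} \right)} = -31577 - 31 = -31608$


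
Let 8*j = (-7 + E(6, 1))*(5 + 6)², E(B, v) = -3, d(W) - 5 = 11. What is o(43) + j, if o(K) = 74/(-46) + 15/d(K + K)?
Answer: -55907/368 ≈ -151.92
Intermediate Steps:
d(W) = 16 (d(W) = 5 + 11 = 16)
o(K) = -247/368 (o(K) = 74/(-46) + 15/16 = 74*(-1/46) + 15*(1/16) = -37/23 + 15/16 = -247/368)
j = -605/4 (j = ((-7 - 3)*(5 + 6)²)/8 = (-10*11²)/8 = (-10*121)/8 = (⅛)*(-1210) = -605/4 ≈ -151.25)
o(43) + j = -247/368 - 605/4 = -55907/368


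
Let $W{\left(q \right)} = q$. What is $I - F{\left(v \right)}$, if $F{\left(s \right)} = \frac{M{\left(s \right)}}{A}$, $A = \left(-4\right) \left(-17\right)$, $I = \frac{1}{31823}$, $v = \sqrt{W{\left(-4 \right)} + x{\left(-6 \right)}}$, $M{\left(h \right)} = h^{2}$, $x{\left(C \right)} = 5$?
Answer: $- \frac{31755}{2163964} \approx -0.014674$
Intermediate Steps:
$v = 1$ ($v = \sqrt{-4 + 5} = \sqrt{1} = 1$)
$I = \frac{1}{31823} \approx 3.1424 \cdot 10^{-5}$
$A = 68$
$F{\left(s \right)} = \frac{s^{2}}{68}$
$I - F{\left(v \right)} = \frac{1}{31823} - \frac{1^{2}}{68} = \frac{1}{31823} - \frac{1}{68} \cdot 1 = \frac{1}{31823} - \frac{1}{68} = - \frac{31755}{2163964}$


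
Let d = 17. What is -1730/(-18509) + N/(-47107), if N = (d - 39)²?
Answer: 72536754/871903463 ≈ 0.083194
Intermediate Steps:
N = 484 (N = (17 - 39)² = (-22)² = 484)
-1730/(-18509) + N/(-47107) = -1730/(-18509) + 484/(-47107) = -1730*(-1/18509) + 484*(-1/47107) = 1730/18509 - 484/47107 = 72536754/871903463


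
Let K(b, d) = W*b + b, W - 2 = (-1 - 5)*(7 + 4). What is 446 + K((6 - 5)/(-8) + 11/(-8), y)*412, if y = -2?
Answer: 39380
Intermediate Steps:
W = -64 (W = 2 + (-1 - 5)*(7 + 4) = 2 - 6*11 = 2 - 66 = -64)
K(b, d) = -63*b (K(b, d) = -64*b + b = -63*b)
446 + K((6 - 5)/(-8) + 11/(-8), y)*412 = 446 - 63*((6 - 5)/(-8) + 11/(-8))*412 = 446 - 63*(1*(-1/8) + 11*(-1/8))*412 = 446 - 63*(-1/8 - 11/8)*412 = 446 - 63*(-3/2)*412 = 446 + (189/2)*412 = 446 + 38934 = 39380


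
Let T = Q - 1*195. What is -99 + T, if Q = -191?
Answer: -485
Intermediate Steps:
T = -386 (T = -191 - 1*195 = -191 - 195 = -386)
-99 + T = -99 - 386 = -485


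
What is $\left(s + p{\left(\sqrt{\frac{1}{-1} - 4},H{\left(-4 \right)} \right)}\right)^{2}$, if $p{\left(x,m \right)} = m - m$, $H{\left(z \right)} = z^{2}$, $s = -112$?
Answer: $12544$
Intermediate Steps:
$p{\left(x,m \right)} = 0$
$\left(s + p{\left(\sqrt{\frac{1}{-1} - 4},H{\left(-4 \right)} \right)}\right)^{2} = \left(-112 + 0\right)^{2} = \left(-112\right)^{2} = 12544$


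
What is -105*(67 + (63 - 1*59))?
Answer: -7455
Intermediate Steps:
-105*(67 + (63 - 1*59)) = -105*(67 + (63 - 59)) = -105*(67 + 4) = -105*71 = -7455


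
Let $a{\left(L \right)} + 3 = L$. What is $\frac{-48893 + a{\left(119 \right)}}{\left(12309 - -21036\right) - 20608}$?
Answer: $- \frac{48777}{12737} \approx -3.8296$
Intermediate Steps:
$a{\left(L \right)} = -3 + L$
$\frac{-48893 + a{\left(119 \right)}}{\left(12309 - -21036\right) - 20608} = \frac{-48893 + \left(-3 + 119\right)}{\left(12309 - -21036\right) - 20608} = \frac{-48893 + 116}{\left(12309 + 21036\right) - 20608} = - \frac{48777}{33345 - 20608} = - \frac{48777}{12737}$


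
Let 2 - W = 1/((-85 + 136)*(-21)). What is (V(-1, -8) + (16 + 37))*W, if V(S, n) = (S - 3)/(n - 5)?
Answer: 23573/221 ≈ 106.67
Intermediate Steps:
V(S, n) = (-3 + S)/(-5 + n)
W = 2143/1071 (W = 2 - 1/((-85 + 136)*(-21)) = 2 - (-1)/(51*21) = 2 - 1*(-1/1071) = 2 + 1/1071 = 2143/1071 ≈ 2.0009)
(V(-1, -8) + (16 + 37))*W = ((-3 - 1)/(-5 - 8) + (16 + 37))*(2143/1071) = (-4/(-13) + 53)*(2143/1071) = (-1/13*(-4) + 53)*(2143/1071) = (4/13 + 53)*(2143/1071) = (693/13)*(2143/1071) = 23573/221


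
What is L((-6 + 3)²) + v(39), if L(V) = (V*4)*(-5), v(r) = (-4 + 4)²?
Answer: -180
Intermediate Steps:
v(r) = 0 (v(r) = 0² = 0)
L(V) = -20*V (L(V) = (4*V)*(-5) = -20*V)
L((-6 + 3)²) + v(39) = -20*(-6 + 3)² + 0 = -20*(-3)² + 0 = -20*9 + 0 = -180 + 0 = -180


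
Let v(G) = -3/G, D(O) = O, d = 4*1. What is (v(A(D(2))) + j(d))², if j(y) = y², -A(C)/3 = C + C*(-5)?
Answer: 16129/64 ≈ 252.02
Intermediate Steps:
d = 4
A(C) = 12*C (A(C) = -3*(C + C*(-5)) = -3*(C - 5*C) = -(-12)*C = 12*C)
(v(A(D(2))) + j(d))² = (-3/(12*2) + 4²)² = (-3/24 + 16)² = (-3*1/24 + 16)² = (-⅛ + 16)² = (127/8)² = 16129/64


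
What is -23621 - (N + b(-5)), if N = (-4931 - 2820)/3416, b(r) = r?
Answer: -80664505/3416 ≈ -23614.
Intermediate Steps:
N = -7751/3416 (N = -7751*1/3416 = -7751/3416 ≈ -2.2690)
-23621 - (N + b(-5)) = -23621 - (-7751/3416 - 5) = -23621 - 1*(-24831/3416) = -23621 + 24831/3416 = -80664505/3416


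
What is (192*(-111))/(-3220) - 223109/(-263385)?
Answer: 63316721/8480997 ≈ 7.4657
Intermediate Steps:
(192*(-111))/(-3220) - 223109/(-263385) = -21312*(-1/3220) - 223109*(-1/263385) = 5328/805 + 223109/263385 = 63316721/8480997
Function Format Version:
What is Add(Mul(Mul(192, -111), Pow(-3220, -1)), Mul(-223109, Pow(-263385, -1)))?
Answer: Rational(63316721, 8480997) ≈ 7.4657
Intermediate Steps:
Add(Mul(Mul(192, -111), Pow(-3220, -1)), Mul(-223109, Pow(-263385, -1))) = Add(Mul(-21312, Rational(-1, 3220)), Mul(-223109, Rational(-1, 263385))) = Add(Rational(5328, 805), Rational(223109, 263385)) = Rational(63316721, 8480997)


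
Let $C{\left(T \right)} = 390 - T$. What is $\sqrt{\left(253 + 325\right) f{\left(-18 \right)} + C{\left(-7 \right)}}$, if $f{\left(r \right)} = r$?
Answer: $i \sqrt{10007} \approx 100.04 i$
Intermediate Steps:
$\sqrt{\left(253 + 325\right) f{\left(-18 \right)} + C{\left(-7 \right)}} = \sqrt{\left(253 + 325\right) \left(-18\right) + \left(390 - -7\right)} = \sqrt{578 \left(-18\right) + \left(390 + 7\right)} = \sqrt{-10404 + 397} = \sqrt{-10007} = i \sqrt{10007}$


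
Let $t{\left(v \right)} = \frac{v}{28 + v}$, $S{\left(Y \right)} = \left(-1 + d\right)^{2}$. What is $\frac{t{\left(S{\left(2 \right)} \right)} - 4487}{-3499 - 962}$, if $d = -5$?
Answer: $\frac{71783}{71376} \approx 1.0057$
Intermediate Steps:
$S{\left(Y \right)} = 36$ ($S{\left(Y \right)} = \left(-1 - 5\right)^{2} = \left(-6\right)^{2} = 36$)
$\frac{t{\left(S{\left(2 \right)} \right)} - 4487}{-3499 - 962} = \frac{\frac{36}{28 + 36} - 4487}{-3499 - 962} = \frac{\frac{36}{64} - 4487}{-4461} = \left(36 \cdot \frac{1}{64} - 4487\right) \left(- \frac{1}{4461}\right) = \left(\frac{9}{16} - 4487\right) \left(- \frac{1}{4461}\right) = \left(- \frac{71783}{16}\right) \left(- \frac{1}{4461}\right) = \frac{71783}{71376}$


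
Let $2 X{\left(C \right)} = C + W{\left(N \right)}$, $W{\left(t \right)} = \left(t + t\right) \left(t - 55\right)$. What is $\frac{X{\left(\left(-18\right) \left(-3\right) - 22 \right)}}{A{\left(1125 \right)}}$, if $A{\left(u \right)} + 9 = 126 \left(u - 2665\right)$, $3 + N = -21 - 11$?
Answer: $- \frac{3166}{194049} \approx -0.016315$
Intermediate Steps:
$N = -35$ ($N = -3 - 32 = -35$)
$W{\left(t \right)} = 2 t \left(-55 + t\right)$
$A{\left(u \right)} = -335799 + 126 u$ ($A{\left(u \right)} = -9 + 126 \left(u - 2665\right) = -9 + 126 \left(-2665 + u\right) = -9 + \left(-335790 + 126 u\right) = -335799 + 126 u$)
$X{\left(C \right)} = 3150 + \frac{C}{2}$ ($X{\left(C \right)} = \frac{C + 2 \left(-35\right) \left(-55 - 35\right)}{2} = \frac{C + 2 \left(-35\right) \left(-90\right)}{2} = \frac{C + 6300}{2} = \frac{6300 + C}{2} = 3150 + \frac{C}{2}$)
$\frac{X{\left(\left(-18\right) \left(-3\right) - 22 \right)}}{A{\left(1125 \right)}} = \frac{3150 + \frac{\left(-18\right) \left(-3\right) - 22}{2}}{-335799 + 126 \cdot 1125} = \frac{3150 + \frac{54 - 22}{2}}{-335799 + 141750} = \frac{3150 + \frac{1}{2} \cdot 32}{-194049} = \left(3150 + 16\right) \left(- \frac{1}{194049}\right) = 3166 \left(- \frac{1}{194049}\right) = - \frac{3166}{194049}$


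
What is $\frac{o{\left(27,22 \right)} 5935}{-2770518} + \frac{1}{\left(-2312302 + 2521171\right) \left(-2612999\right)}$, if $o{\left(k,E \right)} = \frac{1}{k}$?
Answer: $- \frac{1079723887287157}{13608702389769496722} \approx -7.9341 \cdot 10^{-5}$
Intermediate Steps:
$\frac{o{\left(27,22 \right)} 5935}{-2770518} + \frac{1}{\left(-2312302 + 2521171\right) \left(-2612999\right)} = \frac{\frac{1}{27} \cdot 5935}{-2770518} + \frac{1}{\left(-2312302 + 2521171\right) \left(-2612999\right)} = \frac{1}{27} \cdot 5935 \left(- \frac{1}{2770518}\right) + \frac{1}{208869} \left(- \frac{1}{2612999}\right) = \frac{5935}{27} \left(- \frac{1}{2770518}\right) + \frac{1}{208869} \left(- \frac{1}{2612999}\right) = - \frac{5935}{74803986} - \frac{1}{545774488131} = - \frac{1079723887287157}{13608702389769496722}$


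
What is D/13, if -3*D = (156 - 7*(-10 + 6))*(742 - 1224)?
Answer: 88688/39 ≈ 2274.1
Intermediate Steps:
D = 88688/3 (D = -(156 - 7*(-10 + 6))*(742 - 1224)/3 = -(156 - 7*(-4))*(-482)/3 = -(156 + 28)*(-482)/3 = -184*(-482)/3 = -1/3*(-88688) = 88688/3 ≈ 29563.)
D/13 = (88688/3)/13 = (1/13)*(88688/3) = 88688/39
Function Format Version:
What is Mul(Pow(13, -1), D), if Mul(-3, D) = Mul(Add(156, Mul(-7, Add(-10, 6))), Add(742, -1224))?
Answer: Rational(88688, 39) ≈ 2274.1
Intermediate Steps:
D = Rational(88688, 3) (D = Mul(Rational(-1, 3), Mul(Add(156, Mul(-7, Add(-10, 6))), Add(742, -1224))) = Mul(Rational(-1, 3), Mul(Add(156, Mul(-7, -4)), -482)) = Mul(Rational(-1, 3), Mul(Add(156, 28), -482)) = Mul(Rational(-1, 3), Mul(184, -482)) = Mul(Rational(-1, 3), -88688) = Rational(88688, 3) ≈ 29563.)
Mul(Pow(13, -1), D) = Mul(Pow(13, -1), Rational(88688, 3)) = Mul(Rational(1, 13), Rational(88688, 3)) = Rational(88688, 39)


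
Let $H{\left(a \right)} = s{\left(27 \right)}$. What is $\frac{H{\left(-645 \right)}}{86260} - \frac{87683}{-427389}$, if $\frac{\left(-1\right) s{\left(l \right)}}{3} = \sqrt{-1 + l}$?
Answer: $\frac{87683}{427389} - \frac{3 \sqrt{26}}{86260} \approx 0.20498$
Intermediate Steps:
$s{\left(l \right)} = - 3 \sqrt{-1 + l}$
$H{\left(a \right)} = - 3 \sqrt{26}$ ($H{\left(a \right)} = - 3 \sqrt{-1 + 27} = - 3 \sqrt{26}$)
$\frac{H{\left(-645 \right)}}{86260} - \frac{87683}{-427389} = \frac{\left(-3\right) \sqrt{26}}{86260} - \frac{87683}{-427389} = - 3 \sqrt{26} \cdot \frac{1}{86260} - - \frac{87683}{427389} = - \frac{3 \sqrt{26}}{86260} + \frac{87683}{427389} = \frac{87683}{427389} - \frac{3 \sqrt{26}}{86260}$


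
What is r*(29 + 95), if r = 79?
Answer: 9796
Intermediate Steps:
r*(29 + 95) = 79*(29 + 95) = 79*124 = 9796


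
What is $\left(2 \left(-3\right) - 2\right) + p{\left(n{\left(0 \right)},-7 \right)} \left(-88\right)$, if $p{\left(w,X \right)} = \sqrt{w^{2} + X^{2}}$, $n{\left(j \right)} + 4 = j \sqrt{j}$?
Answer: $-8 - 88 \sqrt{65} \approx -717.48$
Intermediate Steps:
$n{\left(j \right)} = -4 + j^{\frac{3}{2}}$ ($n{\left(j \right)} = -4 + j \sqrt{j} = -4 + j^{\frac{3}{2}}$)
$p{\left(w,X \right)} = \sqrt{X^{2} + w^{2}}$
$\left(2 \left(-3\right) - 2\right) + p{\left(n{\left(0 \right)},-7 \right)} \left(-88\right) = \left(2 \left(-3\right) - 2\right) + \sqrt{\left(-7\right)^{2} + \left(-4 + 0^{\frac{3}{2}}\right)^{2}} \left(-88\right) = \left(-6 - 2\right) + \sqrt{49 + \left(-4 + 0\right)^{2}} \left(-88\right) = -8 + \sqrt{49 + \left(-4\right)^{2}} \left(-88\right) = -8 + \sqrt{49 + 16} \left(-88\right) = -8 + \sqrt{65} \left(-88\right) = -8 - 88 \sqrt{65}$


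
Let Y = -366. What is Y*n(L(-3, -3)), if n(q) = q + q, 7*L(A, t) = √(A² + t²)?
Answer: -2196*√2/7 ≈ -443.66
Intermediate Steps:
L(A, t) = √(A² + t²)/7
n(q) = 2*q
Y*n(L(-3, -3)) = -732*√((-3)² + (-3)²)/7 = -732*√(9 + 9)/7 = -732*√18/7 = -732*(3*√2)/7 = -732*3*√2/7 = -2196*√2/7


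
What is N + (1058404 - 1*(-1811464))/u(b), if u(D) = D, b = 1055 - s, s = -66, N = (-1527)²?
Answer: 2616738077/1121 ≈ 2.3343e+6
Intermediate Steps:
N = 2331729
b = 1121 (b = 1055 - 1*(-66) = 1055 + 66 = 1121)
N + (1058404 - 1*(-1811464))/u(b) = 2331729 + (1058404 - 1*(-1811464))/1121 = 2331729 + (1058404 + 1811464)*(1/1121) = 2331729 + 2869868*(1/1121) = 2331729 + 2869868/1121 = 2616738077/1121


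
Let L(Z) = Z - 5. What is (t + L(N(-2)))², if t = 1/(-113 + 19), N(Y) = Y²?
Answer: 9025/8836 ≈ 1.0214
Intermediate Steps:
t = -1/94 (t = 1/(-94) = -1/94 ≈ -0.010638)
L(Z) = -5 + Z
(t + L(N(-2)))² = (-1/94 + (-5 + (-2)²))² = (-1/94 + (-5 + 4))² = (-1/94 - 1)² = (-95/94)² = 9025/8836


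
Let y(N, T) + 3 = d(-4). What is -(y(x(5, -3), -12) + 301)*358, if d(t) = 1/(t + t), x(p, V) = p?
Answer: -426557/4 ≈ -1.0664e+5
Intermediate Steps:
d(t) = 1/(2*t)
y(N, T) = -25/8 (y(N, T) = -3 + (½)/(-4) = -3 + (½)*(-¼) = -3 - ⅛ = -25/8)
-(y(x(5, -3), -12) + 301)*358 = -(-25/8 + 301)*358 = -2383*358/8 = -1*426557/4 = -426557/4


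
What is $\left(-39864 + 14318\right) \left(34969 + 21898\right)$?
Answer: $-1452724382$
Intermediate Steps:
$\left(-39864 + 14318\right) \left(34969 + 21898\right) = \left(-25546\right) 56867 = -1452724382$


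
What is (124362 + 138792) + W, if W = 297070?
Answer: 560224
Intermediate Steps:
(124362 + 138792) + W = (124362 + 138792) + 297070 = 263154 + 297070 = 560224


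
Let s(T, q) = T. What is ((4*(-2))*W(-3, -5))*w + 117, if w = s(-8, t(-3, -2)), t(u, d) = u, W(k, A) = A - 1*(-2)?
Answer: -75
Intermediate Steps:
W(k, A) = 2 + A (W(k, A) = A + 2 = 2 + A)
w = -8
((4*(-2))*W(-3, -5))*w + 117 = ((4*(-2))*(2 - 5))*(-8) + 117 = -8*(-3)*(-8) + 117 = 24*(-8) + 117 = -192 + 117 = -75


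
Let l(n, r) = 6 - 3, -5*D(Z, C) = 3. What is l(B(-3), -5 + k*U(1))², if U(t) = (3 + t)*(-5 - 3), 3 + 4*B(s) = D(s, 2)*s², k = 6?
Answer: 9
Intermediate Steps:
D(Z, C) = -⅗ (D(Z, C) = -⅕*3 = -⅗)
B(s) = -¾ - 3*s²/20 (B(s) = -¾ + (-3*s²/5)/4 = -¾ - 3*s²/20)
U(t) = -24 - 8*t (U(t) = (3 + t)*(-8) = -24 - 8*t)
l(n, r) = 3
l(B(-3), -5 + k*U(1))² = 3² = 9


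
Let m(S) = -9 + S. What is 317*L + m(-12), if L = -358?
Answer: -113507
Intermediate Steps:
317*L + m(-12) = 317*(-358) + (-9 - 12) = -113486 - 21 = -113507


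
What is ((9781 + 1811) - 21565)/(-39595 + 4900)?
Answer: 9973/34695 ≈ 0.28745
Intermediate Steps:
((9781 + 1811) - 21565)/(-39595 + 4900) = (11592 - 21565)/(-34695) = -9973*(-1/34695) = 9973/34695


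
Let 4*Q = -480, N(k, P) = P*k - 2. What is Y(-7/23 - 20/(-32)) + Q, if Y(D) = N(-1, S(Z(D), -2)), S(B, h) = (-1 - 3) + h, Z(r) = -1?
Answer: -116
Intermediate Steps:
S(B, h) = -4 + h
N(k, P) = -2 + P*k
Q = -120 (Q = (1/4)*(-480) = -120)
Y(D) = 4 (Y(D) = -2 + (-4 - 2)*(-1) = -2 - 6*(-1) = -2 + 6 = 4)
Y(-7/23 - 20/(-32)) + Q = 4 - 120 = -116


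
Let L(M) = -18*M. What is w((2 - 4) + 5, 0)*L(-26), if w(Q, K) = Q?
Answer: 1404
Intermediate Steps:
w((2 - 4) + 5, 0)*L(-26) = ((2 - 4) + 5)*(-18*(-26)) = (-2 + 5)*468 = 3*468 = 1404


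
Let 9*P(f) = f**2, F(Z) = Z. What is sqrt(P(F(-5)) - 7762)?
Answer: I*sqrt(69833)/3 ≈ 88.086*I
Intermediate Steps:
P(f) = f**2/9
sqrt(P(F(-5)) - 7762) = sqrt((1/9)*(-5)**2 - 7762) = sqrt((1/9)*25 - 7762) = sqrt(25/9 - 7762) = sqrt(-69833/9) = I*sqrt(69833)/3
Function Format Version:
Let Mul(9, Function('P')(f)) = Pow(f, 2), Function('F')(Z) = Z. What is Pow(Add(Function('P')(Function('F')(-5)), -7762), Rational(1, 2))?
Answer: Mul(Rational(1, 3), I, Pow(69833, Rational(1, 2))) ≈ Mul(88.086, I)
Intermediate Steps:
Function('P')(f) = Mul(Rational(1, 9), Pow(f, 2))
Pow(Add(Function('P')(Function('F')(-5)), -7762), Rational(1, 2)) = Pow(Add(Mul(Rational(1, 9), Pow(-5, 2)), -7762), Rational(1, 2)) = Pow(Add(Mul(Rational(1, 9), 25), -7762), Rational(1, 2)) = Pow(Add(Rational(25, 9), -7762), Rational(1, 2)) = Pow(Rational(-69833, 9), Rational(1, 2)) = Mul(Rational(1, 3), I, Pow(69833, Rational(1, 2)))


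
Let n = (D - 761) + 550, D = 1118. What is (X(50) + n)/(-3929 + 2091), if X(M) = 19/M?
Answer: -45369/91900 ≈ -0.49368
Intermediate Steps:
n = 907 (n = (1118 - 761) + 550 = 357 + 550 = 907)
(X(50) + n)/(-3929 + 2091) = (19/50 + 907)/(-3929 + 2091) = (19*(1/50) + 907)/(-1838) = (19/50 + 907)*(-1/1838) = (45369/50)*(-1/1838) = -45369/91900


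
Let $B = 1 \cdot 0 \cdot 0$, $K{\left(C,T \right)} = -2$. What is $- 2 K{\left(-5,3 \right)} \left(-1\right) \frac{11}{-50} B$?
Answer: $0$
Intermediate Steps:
$B = 0$ ($B = 0 \cdot 0 = 0$)
$- 2 K{\left(-5,3 \right)} \left(-1\right) \frac{11}{-50} B = \left(-2\right) \left(-2\right) \left(-1\right) \frac{11}{-50} \cdot 0 = 4 \left(-1\right) 11 \left(- \frac{1}{50}\right) 0 = \left(-4\right) \left(- \frac{11}{50}\right) 0 = \frac{22}{25} \cdot 0 = 0$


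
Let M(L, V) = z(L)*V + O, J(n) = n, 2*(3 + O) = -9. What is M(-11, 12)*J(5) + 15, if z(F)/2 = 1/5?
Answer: 3/2 ≈ 1.5000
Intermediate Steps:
O = -15/2 (O = -3 + (1/2)*(-9) = -3 - 9/2 = -15/2 ≈ -7.5000)
z(F) = 2/5
M(L, V) = -15/2 + 2*V/5 (M(L, V) = 2*V/5 - 15/2 = -15/2 + 2*V/5)
M(-11, 12)*J(5) + 15 = (-15/2 + (2/5)*12)*5 + 15 = (-15/2 + 24/5)*5 + 15 = -27/10*5 + 15 = -27/2 + 15 = 3/2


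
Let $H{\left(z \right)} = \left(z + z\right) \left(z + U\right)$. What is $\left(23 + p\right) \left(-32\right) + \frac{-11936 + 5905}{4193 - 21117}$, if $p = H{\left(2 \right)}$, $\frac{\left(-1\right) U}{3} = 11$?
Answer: $\frac{54704399}{16924} \approx 3232.4$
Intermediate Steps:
$U = -33$ ($U = \left(-3\right) 11 = -33$)
$H{\left(z \right)} = 2 z \left(-33 + z\right)$ ($H{\left(z \right)} = \left(z + z\right) \left(z - 33\right) = 2 z \left(-33 + z\right)$)
$p = -124$ ($p = 2 \cdot 2 \left(-33 + 2\right) = 2 \cdot 2 \left(-31\right) = -124$)
$\left(23 + p\right) \left(-32\right) + \frac{-11936 + 5905}{4193 - 21117} = \left(23 - 124\right) \left(-32\right) + \frac{-11936 + 5905}{4193 - 21117} = \left(-101\right) \left(-32\right) - \frac{6031}{-16924} = 3232 - - \frac{6031}{16924} = 3232 + \frac{6031}{16924} = \frac{54704399}{16924}$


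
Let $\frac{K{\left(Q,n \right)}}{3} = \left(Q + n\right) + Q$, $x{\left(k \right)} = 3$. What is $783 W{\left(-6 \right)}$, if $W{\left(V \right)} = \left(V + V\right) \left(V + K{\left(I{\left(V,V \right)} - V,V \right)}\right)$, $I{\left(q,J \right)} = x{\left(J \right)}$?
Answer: $-281880$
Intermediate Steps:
$I{\left(q,J \right)} = 3$
$K{\left(Q,n \right)} = 3 n + 6 Q$ ($K{\left(Q,n \right)} = 3 \left(\left(Q + n\right) + Q\right) = 3 \left(n + 2 Q\right) = 3 n + 6 Q$)
$W{\left(V \right)} = 2 V \left(18 - 2 V\right)$ ($W{\left(V \right)} = \left(V + V\right) \left(V + \left(3 V + 6 \left(3 - V\right)\right)\right) = 2 V \left(V + \left(3 V - \left(-18 + 6 V\right)\right)\right) = 2 V \left(V - \left(-18 + 3 V\right)\right) = 2 V \left(18 - 2 V\right)$)
$783 W{\left(-6 \right)} = 783 \cdot 4 \left(-6\right) \left(9 - -6\right) = 783 \cdot 4 \left(-6\right) \left(9 + 6\right) = 783 \cdot 4 \left(-6\right) 15 = 783 \left(-360\right) = -281880$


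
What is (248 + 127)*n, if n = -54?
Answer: -20250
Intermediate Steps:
(248 + 127)*n = (248 + 127)*(-54) = 375*(-54) = -20250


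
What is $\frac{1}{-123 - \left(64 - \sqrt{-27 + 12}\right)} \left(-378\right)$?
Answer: $\frac{35343}{17492} + \frac{189 i \sqrt{15}}{17492} \approx 2.0205 + 0.041847 i$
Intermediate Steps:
$\frac{1}{-123 - \left(64 - \sqrt{-27 + 12}\right)} \left(-378\right) = \frac{1}{-123 - \left(64 - \sqrt{-15}\right)} \left(-378\right) = \frac{1}{-123 - \left(64 - i \sqrt{15}\right)} \left(-378\right) = \frac{1}{-187 + i \sqrt{15}} \left(-378\right) = - \frac{378}{-187 + i \sqrt{15}}$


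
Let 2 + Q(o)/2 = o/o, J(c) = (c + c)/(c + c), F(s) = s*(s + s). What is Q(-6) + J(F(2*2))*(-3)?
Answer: -5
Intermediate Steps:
F(s) = 2*s² (F(s) = s*(2*s) = 2*s²)
J(c) = 1 (J(c) = (2*c)/((2*c)) = (2*c)*(1/(2*c)) = 1)
Q(o) = -2 (Q(o) = -4 + 2*(o/o) = -4 + 2*1 = -4 + 2 = -2)
Q(-6) + J(F(2*2))*(-3) = -2 + 1*(-3) = -2 - 3 = -5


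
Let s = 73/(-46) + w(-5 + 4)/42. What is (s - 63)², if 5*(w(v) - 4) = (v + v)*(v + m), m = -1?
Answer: 10774647601/2592100 ≈ 4156.7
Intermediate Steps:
w(v) = 4 + 2*v*(-1 + v)/5 (w(v) = 4 + ((v + v)*(v - 1))/5 = 4 + ((2*v)*(-1 + v))/5 = 4 + (2*v*(-1 + v))/5 = 4 + 2*v*(-1 + v)/5)
s = -2371/1610 (s = 73/(-46) + (4 - 2*(-5 + 4)/5 + 2*(-5 + 4)²/5)/42 = 73*(-1/46) + (4 - ⅖*(-1) + (⅖)*(-1)²)*(1/42) = -73/46 + (4 + ⅖ + (⅖)*1)*(1/42) = -73/46 + (4 + ⅖ + ⅖)*(1/42) = -73/46 + (24/5)*(1/42) = -73/46 + 4/35 = -2371/1610 ≈ -1.4727)
(s - 63)² = (-2371/1610 - 63)² = (-103801/1610)² = 10774647601/2592100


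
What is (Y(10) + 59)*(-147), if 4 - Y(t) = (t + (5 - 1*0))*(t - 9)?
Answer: -7056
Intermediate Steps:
Y(t) = 4 - (-9 + t)*(5 + t) (Y(t) = 4 - (t + (5 - 1*0))*(t - 9) = 4 - (t + (5 + 0))*(-9 + t) = 4 - (t + 5)*(-9 + t) = 4 - (5 + t)*(-9 + t) = 4 - (-9 + t)*(5 + t))
(Y(10) + 59)*(-147) = ((49 - 1*10**2 + 4*10) + 59)*(-147) = ((49 - 1*100 + 40) + 59)*(-147) = ((49 - 100 + 40) + 59)*(-147) = (-11 + 59)*(-147) = 48*(-147) = -7056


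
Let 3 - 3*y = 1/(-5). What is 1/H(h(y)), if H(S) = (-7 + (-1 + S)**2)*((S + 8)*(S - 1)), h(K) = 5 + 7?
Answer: 1/25080 ≈ 3.9872e-5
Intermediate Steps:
y = 16/15 (y = 1 - 1/3/(-5) = 1 - 1/3*(-1/5) = 1 + 1/15 = 16/15 ≈ 1.0667)
h(K) = 12
H(S) = (-1 + S)*(-7 + (-1 + S)**2)*(8 + S) (H(S) = (-7 + (-1 + S)**2)*((8 + S)*(-1 + S)) = (-7 + (-1 + S)**2)*((-1 + S)*(8 + S)) = (-1 + S)*(-7 + (-1 + S)**2)*(8 + S))
1/H(h(y)) = 1/(48 + 12**4 - 28*12**2 - 26*12 + 5*12**3) = 1/(48 + 20736 - 28*144 - 312 + 5*1728) = 1/(48 + 20736 - 4032 - 312 + 8640) = 1/25080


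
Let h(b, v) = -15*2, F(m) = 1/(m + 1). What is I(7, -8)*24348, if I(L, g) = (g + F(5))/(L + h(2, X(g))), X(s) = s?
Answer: 190726/23 ≈ 8292.4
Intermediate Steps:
F(m) = 1/(1 + m)
h(b, v) = -30 (h(b, v) = -3*10 = -30)
I(L, g) = (⅙ + g)/(-30 + L) (I(L, g) = (g + 1/(1 + 5))/(L - 30) = (g + 1/6)/(-30 + L) = (g + ⅙)/(-30 + L) = (⅙ + g)/(-30 + L))
I(7, -8)*24348 = ((⅙ - 8)/(-30 + 7))*24348 = (-47/6/(-23))*24348 = -1/23*(-47/6)*24348 = (47/138)*24348 = 190726/23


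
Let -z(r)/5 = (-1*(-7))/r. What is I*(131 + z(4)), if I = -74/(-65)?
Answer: 18093/130 ≈ 139.18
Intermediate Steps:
z(r) = -35/r (z(r) = -5*(-1*(-7))/r = -35/r)
I = 74/65 (I = -74*(-1/65) = 74/65 ≈ 1.1385)
I*(131 + z(4)) = 74*(131 - 35/4)/65 = (74/65)*(489/4) = 18093/130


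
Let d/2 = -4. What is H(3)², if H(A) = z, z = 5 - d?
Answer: 169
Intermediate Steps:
d = -8 (d = 2*(-4) = -8)
z = 13 (z = 5 - 1*(-8) = 5 + 8 = 13)
H(A) = 13
H(3)² = 13² = 169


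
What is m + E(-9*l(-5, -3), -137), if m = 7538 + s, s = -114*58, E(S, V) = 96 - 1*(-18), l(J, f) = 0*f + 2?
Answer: 1040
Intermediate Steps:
l(J, f) = 2 (l(J, f) = 0 + 2 = 2)
E(S, V) = 114 (E(S, V) = 96 + 18 = 114)
s = -6612
m = 926 (m = 7538 - 6612 = 926)
m + E(-9*l(-5, -3), -137) = 926 + 114 = 1040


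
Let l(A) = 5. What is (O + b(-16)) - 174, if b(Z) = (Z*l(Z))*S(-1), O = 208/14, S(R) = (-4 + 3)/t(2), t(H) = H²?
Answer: -974/7 ≈ -139.14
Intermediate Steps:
S(R) = -¼ (S(R) = (-4 + 3)/(2²) = -1/4 = -1*¼ = -¼)
O = 104/7 (O = 208*(1/14) = 104/7 ≈ 14.857)
b(Z) = -5*Z/4 (b(Z) = (Z*5)*(-¼) = (5*Z)*(-¼) = -5*Z/4)
(O + b(-16)) - 174 = (104/7 - 5/4*(-16)) - 174 = (104/7 + 20) - 174 = 244/7 - 174 = -974/7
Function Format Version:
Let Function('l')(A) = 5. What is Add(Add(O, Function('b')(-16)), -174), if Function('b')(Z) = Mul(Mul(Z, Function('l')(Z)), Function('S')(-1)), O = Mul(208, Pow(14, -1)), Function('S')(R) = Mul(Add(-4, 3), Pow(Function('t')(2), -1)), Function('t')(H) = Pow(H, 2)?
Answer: Rational(-974, 7) ≈ -139.14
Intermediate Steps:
Function('S')(R) = Rational(-1, 4) (Function('S')(R) = Mul(Add(-4, 3), Pow(Pow(2, 2), -1)) = Mul(-1, Pow(4, -1)) = Mul(-1, Rational(1, 4)) = Rational(-1, 4))
O = Rational(104, 7) (O = Mul(208, Rational(1, 14)) = Rational(104, 7) ≈ 14.857)
Function('b')(Z) = Mul(Rational(-5, 4), Z) (Function('b')(Z) = Mul(Mul(Z, 5), Rational(-1, 4)) = Mul(Mul(5, Z), Rational(-1, 4)) = Mul(Rational(-5, 4), Z))
Add(Add(O, Function('b')(-16)), -174) = Add(Add(Rational(104, 7), Mul(Rational(-5, 4), -16)), -174) = Add(Add(Rational(104, 7), 20), -174) = Add(Rational(244, 7), -174) = Rational(-974, 7)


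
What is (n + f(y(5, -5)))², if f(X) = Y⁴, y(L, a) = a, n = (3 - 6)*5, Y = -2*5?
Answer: 99700225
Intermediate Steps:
Y = -10
n = -15 (n = -3*5 = -15)
f(X) = 10000 (f(X) = (-10)⁴ = 10000)
(n + f(y(5, -5)))² = (-15 + 10000)² = 9985² = 99700225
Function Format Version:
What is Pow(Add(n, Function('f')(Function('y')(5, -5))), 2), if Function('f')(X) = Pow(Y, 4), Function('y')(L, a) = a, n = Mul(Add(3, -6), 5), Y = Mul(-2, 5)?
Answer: 99700225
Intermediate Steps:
Y = -10
n = -15 (n = Mul(-3, 5) = -15)
Function('f')(X) = 10000 (Function('f')(X) = Pow(-10, 4) = 10000)
Pow(Add(n, Function('f')(Function('y')(5, -5))), 2) = Pow(Add(-15, 10000), 2) = Pow(9985, 2) = 99700225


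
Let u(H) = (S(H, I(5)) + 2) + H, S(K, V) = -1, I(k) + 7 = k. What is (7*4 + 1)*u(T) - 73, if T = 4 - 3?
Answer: -15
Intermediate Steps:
I(k) = -7 + k
T = 1
u(H) = 1 + H (u(H) = (-1 + 2) + H = 1 + H)
(7*4 + 1)*u(T) - 73 = (7*4 + 1)*(1 + 1) - 73 = (28 + 1)*2 - 73 = 29*2 - 73 = 58 - 73 = -15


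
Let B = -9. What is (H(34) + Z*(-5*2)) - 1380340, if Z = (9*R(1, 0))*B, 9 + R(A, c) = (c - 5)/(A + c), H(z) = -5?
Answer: -1391685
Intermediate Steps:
R(A, c) = -9 + (-5 + c)/(A + c) (R(A, c) = -9 + (c - 5)/(A + c) = -9 + (-5 + c)/(A + c))
Z = 1134 (Z = (9*((-5 - 9*1 - 8*0)/(1 + 0)))*(-9) = (9*((-5 - 9 + 0)/1))*(-9) = (9*(1*(-14)))*(-9) = (9*(-14))*(-9) = -126*(-9) = 1134)
(H(34) + Z*(-5*2)) - 1380340 = (-5 + 1134*(-5*2)) - 1380340 = (-5 + 1134*(-10)) - 1380340 = (-5 - 11340) - 1380340 = -11345 - 1380340 = -1391685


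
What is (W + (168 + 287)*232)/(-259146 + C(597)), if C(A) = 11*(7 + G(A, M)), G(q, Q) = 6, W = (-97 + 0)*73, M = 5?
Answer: -98479/259003 ≈ -0.38022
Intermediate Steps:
W = -7081 (W = -97*73 = -7081)
C(A) = 143 (C(A) = 11*(7 + 6) = 11*13 = 143)
(W + (168 + 287)*232)/(-259146 + C(597)) = (-7081 + (168 + 287)*232)/(-259146 + 143) = (-7081 + 455*232)/(-259003) = (-7081 + 105560)*(-1/259003) = 98479*(-1/259003) = -98479/259003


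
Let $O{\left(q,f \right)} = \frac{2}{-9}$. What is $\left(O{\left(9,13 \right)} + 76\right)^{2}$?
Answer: $\frac{465124}{81} \approx 5742.3$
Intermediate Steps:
$O{\left(q,f \right)} = - \frac{2}{9}$ ($O{\left(q,f \right)} = 2 \left(- \frac{1}{9}\right) = - \frac{2}{9}$)
$\left(O{\left(9,13 \right)} + 76\right)^{2} = \left(- \frac{2}{9} + 76\right)^{2} = \left(\frac{682}{9}\right)^{2} = \frac{465124}{81}$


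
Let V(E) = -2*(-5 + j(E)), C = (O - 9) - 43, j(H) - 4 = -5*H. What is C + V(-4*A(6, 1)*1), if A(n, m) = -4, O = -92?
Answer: 18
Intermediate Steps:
j(H) = 4 - 5*H
C = -144 (C = (-92 - 9) - 43 = -101 - 43 = -144)
V(E) = 2 + 10*E (V(E) = -2*(-5 + (4 - 5*E)) = -2*(-1 - 5*E) = 2 + 10*E)
C + V(-4*A(6, 1)*1) = -144 + (2 + 10*(-4*(-4)*1)) = -144 + (2 + 10*(16*1)) = -144 + (2 + 10*16) = -144 + (2 + 160) = -144 + 162 = 18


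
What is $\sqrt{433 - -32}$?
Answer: $\sqrt{465} \approx 21.564$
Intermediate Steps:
$\sqrt{433 - -32} = \sqrt{433 + \left(-33 + 65\right)} = \sqrt{433 + 32} = \sqrt{465}$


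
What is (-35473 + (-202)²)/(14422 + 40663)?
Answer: 5331/55085 ≈ 0.096778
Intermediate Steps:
(-35473 + (-202)²)/(14422 + 40663) = (-35473 + 40804)/55085 = 5331*(1/55085) = 5331/55085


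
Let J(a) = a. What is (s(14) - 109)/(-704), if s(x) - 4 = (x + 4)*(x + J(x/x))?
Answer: -15/64 ≈ -0.23438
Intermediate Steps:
s(x) = 4 + (1 + x)*(4 + x) (s(x) = 4 + (x + 4)*(x + x/x) = 4 + (4 + x)*(x + 1) = 4 + (4 + x)*(1 + x) = 4 + (1 + x)*(4 + x))
(s(14) - 109)/(-704) = ((8 + 14² + 5*14) - 109)/(-704) = ((8 + 196 + 70) - 109)*(-1/704) = (274 - 109)*(-1/704) = 165*(-1/704) = -15/64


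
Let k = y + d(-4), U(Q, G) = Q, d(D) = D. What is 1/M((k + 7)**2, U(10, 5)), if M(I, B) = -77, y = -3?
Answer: -1/77 ≈ -0.012987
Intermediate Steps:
k = -7 (k = -3 - 4 = -7)
1/M((k + 7)**2, U(10, 5)) = 1/(-77) = -1/77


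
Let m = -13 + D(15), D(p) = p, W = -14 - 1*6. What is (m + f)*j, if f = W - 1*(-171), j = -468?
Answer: -71604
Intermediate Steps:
W = -20 (W = -14 - 6 = -20)
f = 151 (f = -20 - 1*(-171) = -20 + 171 = 151)
m = 2 (m = -13 + 15 = 2)
(m + f)*j = (2 + 151)*(-468) = 153*(-468) = -71604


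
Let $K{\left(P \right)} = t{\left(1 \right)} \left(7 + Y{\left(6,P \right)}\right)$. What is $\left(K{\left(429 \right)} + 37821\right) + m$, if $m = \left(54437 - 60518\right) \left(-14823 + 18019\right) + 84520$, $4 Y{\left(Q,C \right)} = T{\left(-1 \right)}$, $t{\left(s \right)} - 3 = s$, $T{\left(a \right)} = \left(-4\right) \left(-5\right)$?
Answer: $-19312487$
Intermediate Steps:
$T{\left(a \right)} = 20$
$t{\left(s \right)} = 3 + s$
$Y{\left(Q,C \right)} = 5$ ($Y{\left(Q,C \right)} = \frac{1}{4} \cdot 20 = 5$)
$m = -19350356$ ($m = \left(-6081\right) 3196 + 84520 = -19434876 + 84520 = -19350356$)
$K{\left(P \right)} = 48$ ($K{\left(P \right)} = \left(3 + 1\right) \left(7 + 5\right) = 4 \cdot 12 = 48$)
$\left(K{\left(429 \right)} + 37821\right) + m = \left(48 + 37821\right) - 19350356 = 37869 - 19350356 = -19312487$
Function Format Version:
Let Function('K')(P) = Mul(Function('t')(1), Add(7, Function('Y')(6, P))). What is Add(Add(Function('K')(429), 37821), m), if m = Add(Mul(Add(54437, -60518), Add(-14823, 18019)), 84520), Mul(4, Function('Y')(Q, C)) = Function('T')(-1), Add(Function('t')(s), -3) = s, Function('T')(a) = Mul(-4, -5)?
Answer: -19312487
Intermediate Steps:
Function('T')(a) = 20
Function('t')(s) = Add(3, s)
Function('Y')(Q, C) = 5 (Function('Y')(Q, C) = Mul(Rational(1, 4), 20) = 5)
m = -19350356 (m = Add(Mul(-6081, 3196), 84520) = Add(-19434876, 84520) = -19350356)
Function('K')(P) = 48 (Function('K')(P) = Mul(Add(3, 1), Add(7, 5)) = Mul(4, 12) = 48)
Add(Add(Function('K')(429), 37821), m) = Add(Add(48, 37821), -19350356) = Add(37869, -19350356) = -19312487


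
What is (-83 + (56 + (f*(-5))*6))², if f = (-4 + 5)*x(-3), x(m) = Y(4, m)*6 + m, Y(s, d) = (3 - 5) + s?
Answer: 88209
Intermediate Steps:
Y(s, d) = -2 + s
x(m) = 12 + m (x(m) = (-2 + 4)*6 + m = 2*6 + m = 12 + m)
f = 9 (f = (-4 + 5)*(12 - 3) = 1*9 = 9)
(-83 + (56 + (f*(-5))*6))² = (-83 + (56 + (9*(-5))*6))² = (-83 + (56 - 45*6))² = (-83 + (56 - 270))² = (-83 - 214)² = (-297)² = 88209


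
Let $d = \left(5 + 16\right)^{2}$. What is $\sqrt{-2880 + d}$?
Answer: $3 i \sqrt{271} \approx 49.386 i$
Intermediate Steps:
$d = 441$ ($d = 21^{2} = 441$)
$\sqrt{-2880 + d} = \sqrt{-2880 + 441} = \sqrt{-2439} = 3 i \sqrt{271}$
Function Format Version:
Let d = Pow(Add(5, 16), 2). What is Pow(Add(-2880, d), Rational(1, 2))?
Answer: Mul(3, I, Pow(271, Rational(1, 2))) ≈ Mul(49.386, I)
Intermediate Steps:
d = 441 (d = Pow(21, 2) = 441)
Pow(Add(-2880, d), Rational(1, 2)) = Pow(Add(-2880, 441), Rational(1, 2)) = Pow(-2439, Rational(1, 2)) = Mul(3, I, Pow(271, Rational(1, 2)))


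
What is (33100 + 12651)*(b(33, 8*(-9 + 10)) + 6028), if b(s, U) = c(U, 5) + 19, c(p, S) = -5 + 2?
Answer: 276519044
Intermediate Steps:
c(p, S) = -3
b(s, U) = 16 (b(s, U) = -3 + 19 = 16)
(33100 + 12651)*(b(33, 8*(-9 + 10)) + 6028) = (33100 + 12651)*(16 + 6028) = 45751*6044 = 276519044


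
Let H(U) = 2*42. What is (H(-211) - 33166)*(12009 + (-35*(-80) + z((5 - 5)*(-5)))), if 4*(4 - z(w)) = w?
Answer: -490043666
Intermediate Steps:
z(w) = 4 - w/4
H(U) = 84
(H(-211) - 33166)*(12009 + (-35*(-80) + z((5 - 5)*(-5)))) = (84 - 33166)*(12009 + (-35*(-80) + (4 - (5 - 5)*(-5)/4))) = -33082*(12009 + (2800 + (4 - 0*(-5)))) = -33082*(12009 + (2800 + (4 - 1/4*0))) = -33082*(12009 + (2800 + (4 + 0))) = -33082*(12009 + (2800 + 4)) = -33082*(12009 + 2804) = -33082*14813 = -490043666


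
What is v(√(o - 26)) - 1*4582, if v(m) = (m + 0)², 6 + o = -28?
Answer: -4642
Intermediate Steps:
o = -34 (o = -6 - 28 = -34)
v(m) = m²
v(√(o - 26)) - 1*4582 = (√(-34 - 26))² - 1*4582 = (√(-60))² - 4582 = (2*I*√15)² - 4582 = -60 - 4582 = -4642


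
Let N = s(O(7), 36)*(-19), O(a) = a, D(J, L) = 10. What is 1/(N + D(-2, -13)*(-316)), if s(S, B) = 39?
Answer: -1/3901 ≈ -0.00025634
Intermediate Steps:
N = -741 (N = 39*(-19) = -741)
1/(N + D(-2, -13)*(-316)) = 1/(-741 + 10*(-316)) = 1/(-741 - 3160) = 1/(-3901) = -1/3901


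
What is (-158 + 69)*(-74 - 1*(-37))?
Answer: 3293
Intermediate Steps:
(-158 + 69)*(-74 - 1*(-37)) = -89*(-74 + 37) = -89*(-37) = 3293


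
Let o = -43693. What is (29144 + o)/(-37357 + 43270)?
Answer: -14549/5913 ≈ -2.4605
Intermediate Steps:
(29144 + o)/(-37357 + 43270) = (29144 - 43693)/(-37357 + 43270) = -14549/5913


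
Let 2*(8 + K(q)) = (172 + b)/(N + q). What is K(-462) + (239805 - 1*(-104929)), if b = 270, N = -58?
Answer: 13789023/40 ≈ 3.4473e+5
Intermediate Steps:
K(q) = -8 + 221/(-58 + q) (K(q) = -8 + ((172 + 270)/(-58 + q))/2 = -8 + (442/(-58 + q))/2 = -8 + 221/(-58 + q))
K(-462) + (239805 - 1*(-104929)) = (685 - 8*(-462))/(-58 - 462) + (239805 - 1*(-104929)) = (685 + 3696)/(-520) + (239805 + 104929) = -1/520*4381 + 344734 = -337/40 + 344734 = 13789023/40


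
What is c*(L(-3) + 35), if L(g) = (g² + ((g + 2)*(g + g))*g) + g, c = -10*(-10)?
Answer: 2300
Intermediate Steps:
c = 100
L(g) = g + g² + 2*g²*(2 + g) (L(g) = (g² + ((2 + g)*(2*g))*g) + g = (g² + (2*g*(2 + g))*g) + g = (g² + 2*g²*(2 + g)) + g = g + g² + 2*g²*(2 + g))
c*(L(-3) + 35) = 100*(-3*(1 + 2*(-3)² + 5*(-3)) + 35) = 100*(-3*(1 + 2*9 - 15) + 35) = 100*(-3*(1 + 18 - 15) + 35) = 100*(-3*4 + 35) = 100*(-12 + 35) = 100*23 = 2300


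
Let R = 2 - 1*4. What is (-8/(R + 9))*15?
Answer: -120/7 ≈ -17.143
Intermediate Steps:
R = -2 (R = 2 - 4 = -2)
(-8/(R + 9))*15 = (-8/(-2 + 9))*15 = (-8/7)*15 = ((1/7)*(-8))*15 = -8/7*15 = -120/7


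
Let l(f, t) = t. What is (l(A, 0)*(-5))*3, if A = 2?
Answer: 0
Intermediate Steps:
(l(A, 0)*(-5))*3 = (0*(-5))*3 = 0*3 = 0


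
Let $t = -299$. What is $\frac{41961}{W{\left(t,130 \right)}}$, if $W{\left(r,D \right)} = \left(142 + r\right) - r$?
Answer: $\frac{591}{2} \approx 295.5$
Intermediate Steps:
$W{\left(r,D \right)} = 142$
$\frac{41961}{W{\left(t,130 \right)}} = \frac{41961}{142} = 41961 \cdot \frac{1}{142} = \frac{591}{2}$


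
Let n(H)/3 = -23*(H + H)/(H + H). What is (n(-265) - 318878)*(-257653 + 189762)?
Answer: 21653630777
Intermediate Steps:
n(H) = -69 (n(H) = 3*(-23*(H + H)/(H + H)) = 3*(-23*2*H/(2*H)) = 3*(-23*2*H*1/(2*H)) = 3*(-23*1) = 3*(-23) = -69)
(n(-265) - 318878)*(-257653 + 189762) = (-69 - 318878)*(-257653 + 189762) = -318947*(-67891) = 21653630777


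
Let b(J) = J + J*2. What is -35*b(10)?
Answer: -1050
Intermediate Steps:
b(J) = 3*J (b(J) = J + 2*J = 3*J)
-35*b(10) = -105*10 = -35*30 = -1050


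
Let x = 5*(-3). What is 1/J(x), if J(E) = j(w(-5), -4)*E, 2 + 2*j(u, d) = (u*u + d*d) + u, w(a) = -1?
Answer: -1/105 ≈ -0.0095238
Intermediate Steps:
j(u, d) = -1 + u/2 + d²/2 + u²/2 (j(u, d) = -1 + ((u*u + d*d) + u)/2 = -1 + ((u² + d²) + u)/2 = -1 + ((d² + u²) + u)/2 = -1 + (u + d² + u²)/2 = -1 + (u/2 + d²/2 + u²/2) = -1 + u/2 + d²/2 + u²/2)
x = -15
J(E) = 7*E (J(E) = (-1 + (½)*(-1) + (½)*(-4)² + (½)*(-1)²)*E = (-1 - ½ + (½)*16 + (½)*1)*E = (-1 - ½ + 8 + ½)*E = 7*E)
1/J(x) = 1/(7*(-15)) = 1/(-105) = -1/105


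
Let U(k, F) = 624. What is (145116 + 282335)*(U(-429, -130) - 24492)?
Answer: -10202400468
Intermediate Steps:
(145116 + 282335)*(U(-429, -130) - 24492) = (145116 + 282335)*(624 - 24492) = 427451*(-23868) = -10202400468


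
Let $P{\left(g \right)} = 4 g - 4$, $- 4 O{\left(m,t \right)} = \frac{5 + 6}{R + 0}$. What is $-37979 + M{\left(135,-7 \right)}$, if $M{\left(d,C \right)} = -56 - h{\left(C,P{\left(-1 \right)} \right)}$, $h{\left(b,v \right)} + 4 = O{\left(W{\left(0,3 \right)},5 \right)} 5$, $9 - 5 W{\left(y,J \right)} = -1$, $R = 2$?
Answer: $- \frac{304193}{8} \approx -38024.0$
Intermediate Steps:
$W{\left(y,J \right)} = 2$ ($W{\left(y,J \right)} = \frac{9}{5} - - \frac{1}{5} = \frac{9}{5} + \frac{1}{5} = 2$)
$O{\left(m,t \right)} = - \frac{11}{8}$ ($O{\left(m,t \right)} = - \frac{\left(5 + 6\right) \frac{1}{2 + 0}}{4} = - \frac{11 \cdot \frac{1}{2}}{4} = \left(- \frac{1}{4}\right) \frac{11}{2} = - \frac{11}{8}$)
$P{\left(g \right)} = -4 + 4 g$
$h{\left(b,v \right)} = - \frac{87}{8}$ ($h{\left(b,v \right)} = -4 - \frac{55}{8} = - \frac{87}{8}$)
$M{\left(d,C \right)} = - \frac{361}{8}$ ($M{\left(d,C \right)} = -56 - - \frac{87}{8} = -56 + \frac{87}{8} = - \frac{361}{8}$)
$-37979 + M{\left(135,-7 \right)} = -37979 - \frac{361}{8} = - \frac{304193}{8}$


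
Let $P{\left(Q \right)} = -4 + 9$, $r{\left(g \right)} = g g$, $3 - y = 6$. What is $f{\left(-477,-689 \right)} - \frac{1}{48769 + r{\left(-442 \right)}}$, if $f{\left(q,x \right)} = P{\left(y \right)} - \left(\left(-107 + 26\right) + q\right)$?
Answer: $\frac{137446878}{244133} \approx 563.0$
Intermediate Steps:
$y = -3$ ($y = 3 - 6 = -3$)
$r{\left(g \right)} = g^{2}$
$P{\left(Q \right)} = 5$
$f{\left(q,x \right)} = 86 - q$ ($f{\left(q,x \right)} = 5 - \left(\left(-107 + 26\right) + q\right) = 5 - \left(-81 + q\right) = 86 - q$)
$f{\left(-477,-689 \right)} - \frac{1}{48769 + r{\left(-442 \right)}} = \left(86 - -477\right) - \frac{1}{48769 + \left(-442\right)^{2}} = \left(86 + 477\right) - \frac{1}{48769 + 195364} = 563 - \frac{1}{244133} = \frac{137446878}{244133}$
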